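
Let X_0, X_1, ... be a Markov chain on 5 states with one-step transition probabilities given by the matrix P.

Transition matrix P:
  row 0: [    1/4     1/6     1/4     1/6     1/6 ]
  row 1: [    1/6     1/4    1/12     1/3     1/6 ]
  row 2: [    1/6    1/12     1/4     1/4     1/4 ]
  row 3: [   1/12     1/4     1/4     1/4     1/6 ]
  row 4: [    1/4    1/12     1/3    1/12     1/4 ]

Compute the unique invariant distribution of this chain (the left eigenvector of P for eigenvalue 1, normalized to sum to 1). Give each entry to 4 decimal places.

π = [0.1808, 0.1610, 0.2401, 0.2144, 0.2036]

Balance equations π_j = Σ_i π_i·P[i][j]:
  π_0 = 1/4·π_0 + 1/6·π_1 + 1/6·π_2 + 1/12·π_3 + 1/4·π_4
  π_1 = 1/6·π_0 + 1/4·π_1 + 1/12·π_2 + 1/4·π_3 + 1/12·π_4
  π_2 = 1/4·π_0 + 1/12·π_1 + 1/4·π_2 + 1/4·π_3 + 1/3·π_4
  π_3 = 1/6·π_0 + 1/3·π_1 + 1/4·π_2 + 1/4·π_3 + 1/12·π_4
  normalize: π_0 + π_1 + π_2 + π_3 + π_4 = 1
Solving the linear system gives exactly π = [185/1023, 494/3069, 67/279, 658/3069, 625/3069].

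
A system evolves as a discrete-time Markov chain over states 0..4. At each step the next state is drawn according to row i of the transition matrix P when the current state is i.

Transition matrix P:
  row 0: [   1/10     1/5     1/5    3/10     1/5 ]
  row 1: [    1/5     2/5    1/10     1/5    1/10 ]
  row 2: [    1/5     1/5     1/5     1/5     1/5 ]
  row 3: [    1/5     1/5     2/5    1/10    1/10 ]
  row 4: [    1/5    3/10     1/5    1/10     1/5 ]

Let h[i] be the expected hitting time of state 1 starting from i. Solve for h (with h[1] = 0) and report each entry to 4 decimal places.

h = [4.5872, 0.0000, 4.5833, 4.6254, 4.1208]

First-step conditioning: h[1] = 0; for i ≠ 1, h[i] = 1 + Σ_k P[i][k]·h[k].
  h[0] = 1 + 1/10·h[0] + 1/5·h[2] + 3/10·h[3] + 1/5·h[4]
  h[2] = 1 + 1/5·h[0] + 1/5·h[2] + 1/5·h[3] + 1/5·h[4]
  h[3] = 1 + 1/5·h[0] + 2/5·h[2] + 1/10·h[3] + 1/10·h[4]
  h[4] = 1 + 1/5·h[0] + 1/5·h[2] + 1/10·h[3] + 1/5·h[4]
Solving the 4×4 linear system over states ≠ 1 gives exactly h = [500/109, 0, 55/12, 3025/654, 2695/654] (h[1] = 0 is the target).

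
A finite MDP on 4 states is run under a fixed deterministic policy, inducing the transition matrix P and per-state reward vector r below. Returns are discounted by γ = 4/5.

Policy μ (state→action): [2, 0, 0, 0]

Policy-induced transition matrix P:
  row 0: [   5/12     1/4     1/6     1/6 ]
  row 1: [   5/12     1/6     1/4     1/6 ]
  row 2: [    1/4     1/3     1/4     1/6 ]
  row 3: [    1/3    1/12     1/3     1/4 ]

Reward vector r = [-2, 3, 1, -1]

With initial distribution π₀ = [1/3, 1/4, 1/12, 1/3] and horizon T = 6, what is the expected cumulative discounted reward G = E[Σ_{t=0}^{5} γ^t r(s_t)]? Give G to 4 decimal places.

G = -0.2974

t=0: π = [0.3333, 0.2500, 0.0833, 0.3333], E[r] = -0.1667, γ^t·E[r] = -0.166667, running G = -0.166667
t=1: π = [0.3750, 0.1806, 0.2500, 0.1944], E[r] = -0.1528, γ^t·E[r] = -0.122222, running G = -0.288889
t=2: π = [0.3588, 0.2234, 0.2350, 0.1829], E[r] = 0.0046, γ^t·E[r] = 0.002963, running G = -0.285926
t=3: π = [0.3623, 0.2205, 0.2353, 0.1819], E[r] = -0.0096, γ^t·E[r] = -0.004938, running G = -0.290864
t=4: π = [0.3623, 0.2209, 0.2350, 0.1818], E[r] = -0.0087, γ^t·E[r] = -0.003549, running G = -0.294413
t=5: π = [0.3624, 0.2209, 0.2350, 0.1818], E[r] = -0.0090, γ^t·E[r] = -0.002937, running G = -0.297350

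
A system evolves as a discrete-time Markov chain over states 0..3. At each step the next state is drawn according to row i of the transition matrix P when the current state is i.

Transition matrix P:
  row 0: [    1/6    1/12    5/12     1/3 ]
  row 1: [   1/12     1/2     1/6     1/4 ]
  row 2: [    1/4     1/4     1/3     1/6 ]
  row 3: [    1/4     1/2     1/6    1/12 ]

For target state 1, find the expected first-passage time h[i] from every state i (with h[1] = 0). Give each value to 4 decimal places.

h = [4.3200, 0.0000, 3.8629, 2.9714]

First-step conditioning: h[1] = 0; for i ≠ 1, h[i] = 1 + Σ_k P[i][k]·h[k].
  h[0] = 1 + 1/6·h[0] + 5/12·h[2] + 1/3·h[3]
  h[2] = 1 + 1/4·h[0] + 1/3·h[2] + 1/6·h[3]
  h[3] = 1 + 1/4·h[0] + 1/6·h[2] + 1/12·h[3]
Solving the 3×3 linear system over states ≠ 1 gives exactly h = [108/25, 0, 676/175, 104/35] (h[1] = 0 is the target).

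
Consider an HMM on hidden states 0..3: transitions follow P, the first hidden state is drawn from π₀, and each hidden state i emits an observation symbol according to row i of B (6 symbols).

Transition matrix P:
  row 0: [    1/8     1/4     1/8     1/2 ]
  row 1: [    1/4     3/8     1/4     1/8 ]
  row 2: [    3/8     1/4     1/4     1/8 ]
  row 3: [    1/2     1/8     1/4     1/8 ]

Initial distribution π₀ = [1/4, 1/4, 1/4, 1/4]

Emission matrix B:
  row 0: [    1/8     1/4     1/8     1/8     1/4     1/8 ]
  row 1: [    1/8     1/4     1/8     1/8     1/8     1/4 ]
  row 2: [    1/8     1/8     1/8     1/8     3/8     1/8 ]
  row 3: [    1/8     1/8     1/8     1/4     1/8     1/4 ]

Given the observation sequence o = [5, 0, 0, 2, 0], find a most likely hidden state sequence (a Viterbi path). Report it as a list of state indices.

path = [3, 0, 3, 0, 3]

t=0: δ = [3.125e-02, 6.250e-02, 3.125e-02, 6.250e-02]  (obs o_0=5)
t=1: δ = [3.906e-03, 2.930e-03, 1.953e-03, 1.953e-03]  ψ = [3, 1, 1, 0]  (obs o_1=0)
t=2: δ = [1.221e-04, 1.373e-04, 9.155e-05, 2.441e-04]  ψ = [3, 1, 1, 0]  (obs o_2=0)
t=3: δ = [1.526e-05, 6.437e-06, 7.629e-06, 7.629e-06]  ψ = [3, 1, 3, 0]  (obs o_3=2)
t=4: δ = [4.768e-07, 4.768e-07, 2.384e-07, 9.537e-07]  ψ = [3, 0, 0, 0]  (obs o_4=0)
backtrack: best end state = 3; path = [3, 0, 3, 0, 3]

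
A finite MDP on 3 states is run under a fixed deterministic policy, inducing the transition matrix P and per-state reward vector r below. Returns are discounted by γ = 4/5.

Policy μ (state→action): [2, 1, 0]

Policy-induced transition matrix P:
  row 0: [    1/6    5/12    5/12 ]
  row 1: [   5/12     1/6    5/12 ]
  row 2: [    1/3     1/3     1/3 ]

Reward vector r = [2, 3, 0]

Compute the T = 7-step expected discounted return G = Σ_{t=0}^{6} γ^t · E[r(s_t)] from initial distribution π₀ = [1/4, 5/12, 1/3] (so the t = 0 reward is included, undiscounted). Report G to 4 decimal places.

G = 6.2688

t=0: π = [0.2500, 0.4167, 0.3333], E[r] = 1.7500, γ^t·E[r] = 1.750000, running G = 1.750000
t=1: π = [0.3264, 0.2847, 0.3889], E[r] = 1.5069, γ^t·E[r] = 1.205556, running G = 2.955556
t=2: π = [0.3027, 0.3131, 0.3843], E[r] = 1.5446, γ^t·E[r] = 0.988519, running G = 3.944074
t=3: π = [0.3090, 0.3064, 0.3846], E[r] = 1.5371, γ^t·E[r] = 0.786988, running G = 4.731062
t=4: π = [0.3074, 0.3080, 0.3846], E[r] = 1.5388, γ^t·E[r] = 0.630290, running G = 5.361351
t=5: π = [0.3078, 0.3076, 0.3846], E[r] = 1.5384, γ^t·E[r] = 0.504096, running G = 5.865448
t=6: π = [0.3077, 0.3077, 0.3846], E[r] = 1.5385, γ^t·E[r] = 0.403304, running G = 6.268751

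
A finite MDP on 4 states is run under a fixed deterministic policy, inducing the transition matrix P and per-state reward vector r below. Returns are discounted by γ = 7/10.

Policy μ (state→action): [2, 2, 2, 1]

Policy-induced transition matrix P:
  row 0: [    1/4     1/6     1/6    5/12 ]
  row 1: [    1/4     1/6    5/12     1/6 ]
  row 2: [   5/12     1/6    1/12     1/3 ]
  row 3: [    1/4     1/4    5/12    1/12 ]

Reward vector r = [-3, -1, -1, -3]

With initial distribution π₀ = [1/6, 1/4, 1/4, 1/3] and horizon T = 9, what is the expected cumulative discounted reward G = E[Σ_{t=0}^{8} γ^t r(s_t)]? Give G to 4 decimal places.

t=0: π = [0.1667, 0.2500, 0.2500, 0.3333], E[r] = -2.0000, γ^t·E[r] = -2.000000, running G = -2.000000
t=1: π = [0.2917, 0.1944, 0.2917, 0.2222], E[r] = -2.0278, γ^t·E[r] = -1.419444, running G = -3.419444
t=2: π = [0.2986, 0.1852, 0.2465, 0.2697], E[r] = -2.1366, γ^t·E[r] = -1.046921, running G = -4.466366
t=3: π = [0.2911, 0.1891, 0.2598, 0.2599], E[r] = -2.1020, γ^t·E[r] = -0.721001, running G = -5.187367
t=4: π = [0.2933, 0.1883, 0.2573, 0.2611], E[r] = -2.1088, γ^t·E[r] = -0.506318, running G = -5.693685
t=5: π = [0.2929, 0.1884, 0.2576, 0.2611], E[r] = -2.1080, γ^t·E[r] = -0.354291, running G = -6.047976
t=6: π = [0.2929, 0.1884, 0.2576, 0.2611], E[r] = -2.1080, γ^t·E[r] = -0.248001, running G = -6.295977
t=7: π = [0.2929, 0.1884, 0.2576, 0.2611], E[r] = -2.1080, γ^t·E[r] = -0.173604, running G = -6.469581
t=8: π = [0.2929, 0.1884, 0.2576, 0.2611], E[r] = -2.1080, γ^t·E[r] = -0.121522, running G = -6.591103

G = -6.5911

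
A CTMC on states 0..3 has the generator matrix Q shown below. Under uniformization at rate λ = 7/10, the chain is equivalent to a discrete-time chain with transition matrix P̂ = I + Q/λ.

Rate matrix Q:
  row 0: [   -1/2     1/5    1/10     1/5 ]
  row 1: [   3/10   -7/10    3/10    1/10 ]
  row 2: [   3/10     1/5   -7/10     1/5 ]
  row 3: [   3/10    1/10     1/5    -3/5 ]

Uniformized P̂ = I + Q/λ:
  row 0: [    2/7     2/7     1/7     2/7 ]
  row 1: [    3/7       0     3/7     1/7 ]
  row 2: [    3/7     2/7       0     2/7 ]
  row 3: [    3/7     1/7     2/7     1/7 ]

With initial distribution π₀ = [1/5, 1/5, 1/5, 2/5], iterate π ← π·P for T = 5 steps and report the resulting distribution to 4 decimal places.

π = [0.3750, 0.1966, 0.2034, 0.2250]

t=0: π = [0.2000, 0.2000, 0.2000, 0.4000]
t=1: π = [0.4000, 0.1714, 0.2286, 0.2000]
t=2: π = [0.3714, 0.2082, 0.1878, 0.2327]
t=3: π = [0.3755, 0.1930, 0.2087, 0.2227]
t=4: π = [0.3749, 0.1988, 0.2000, 0.2263]
t=5: π = [0.3750, 0.1966, 0.2034, 0.2250]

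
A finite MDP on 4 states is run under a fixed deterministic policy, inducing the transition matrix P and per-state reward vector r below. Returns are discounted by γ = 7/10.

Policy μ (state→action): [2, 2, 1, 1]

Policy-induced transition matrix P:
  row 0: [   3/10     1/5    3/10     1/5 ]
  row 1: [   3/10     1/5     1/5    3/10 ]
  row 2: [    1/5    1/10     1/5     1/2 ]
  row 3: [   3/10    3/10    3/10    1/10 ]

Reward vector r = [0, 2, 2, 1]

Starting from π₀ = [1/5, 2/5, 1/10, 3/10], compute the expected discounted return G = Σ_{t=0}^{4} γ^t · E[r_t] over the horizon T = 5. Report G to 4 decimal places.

G = 3.3918

t=0: π = [0.2000, 0.4000, 0.1000, 0.3000], E[r] = 1.3000, γ^t·E[r] = 1.300000, running G = 1.300000
t=1: π = [0.2900, 0.2200, 0.2500, 0.2400], E[r] = 1.1800, γ^t·E[r] = 0.826000, running G = 2.126000
t=2: π = [0.2750, 0.1990, 0.2530, 0.2730], E[r] = 1.1770, γ^t·E[r] = 0.576730, running G = 2.702730
t=3: π = [0.2747, 0.2020, 0.2548, 0.2685], E[r] = 1.1821, γ^t·E[r] = 0.405460, running G = 3.108190
t=4: π = [0.2745, 0.2014, 0.2543, 0.2698], E[r] = 1.1812, γ^t·E[r] = 0.283599, running G = 3.391789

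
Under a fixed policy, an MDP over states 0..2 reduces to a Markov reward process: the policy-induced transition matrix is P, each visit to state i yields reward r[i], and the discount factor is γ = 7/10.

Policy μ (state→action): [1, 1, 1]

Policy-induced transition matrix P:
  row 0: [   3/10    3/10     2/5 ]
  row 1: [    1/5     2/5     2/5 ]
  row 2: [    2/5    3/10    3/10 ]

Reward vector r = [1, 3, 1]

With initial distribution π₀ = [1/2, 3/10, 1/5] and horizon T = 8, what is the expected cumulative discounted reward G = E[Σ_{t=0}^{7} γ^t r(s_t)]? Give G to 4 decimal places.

G = 5.1636

t=0: π = [0.5000, 0.3000, 0.2000], E[r] = 1.6000, γ^t·E[r] = 1.600000, running G = 1.600000
t=1: π = [0.2900, 0.3300, 0.3800], E[r] = 1.6600, γ^t·E[r] = 1.162000, running G = 2.762000
t=2: π = [0.3050, 0.3330, 0.3620], E[r] = 1.6660, γ^t·E[r] = 0.816340, running G = 3.578340
t=3: π = [0.3029, 0.3333, 0.3638], E[r] = 1.6666, γ^t·E[r] = 0.571644, running G = 4.149984
t=4: π = [0.3031, 0.3333, 0.3636], E[r] = 1.6667, γ^t·E[r] = 0.400165, running G = 4.550149
t=5: π = [0.3030, 0.3333, 0.3636], E[r] = 1.6667, γ^t·E[r] = 0.280117, running G = 4.830265
t=6: π = [0.3030, 0.3333, 0.3636], E[r] = 1.6667, γ^t·E[r] = 0.196082, running G = 5.026347
t=7: π = [0.3030, 0.3333, 0.3636], E[r] = 1.6667, γ^t·E[r] = 0.137257, running G = 5.163604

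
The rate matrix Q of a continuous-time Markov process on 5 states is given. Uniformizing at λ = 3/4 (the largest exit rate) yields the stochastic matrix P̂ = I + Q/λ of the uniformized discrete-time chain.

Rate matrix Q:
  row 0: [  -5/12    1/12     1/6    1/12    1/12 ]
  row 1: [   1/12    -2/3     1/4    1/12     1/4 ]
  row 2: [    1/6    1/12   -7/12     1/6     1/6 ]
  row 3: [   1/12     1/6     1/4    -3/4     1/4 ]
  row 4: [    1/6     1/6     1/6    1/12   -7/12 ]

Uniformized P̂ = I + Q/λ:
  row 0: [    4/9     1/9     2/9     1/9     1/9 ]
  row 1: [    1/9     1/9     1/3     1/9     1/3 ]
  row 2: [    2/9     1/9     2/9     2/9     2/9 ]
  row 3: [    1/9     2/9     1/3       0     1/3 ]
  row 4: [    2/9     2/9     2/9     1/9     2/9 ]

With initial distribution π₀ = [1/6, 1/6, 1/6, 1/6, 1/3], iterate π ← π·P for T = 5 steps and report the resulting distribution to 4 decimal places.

π = [0.2463, 0.1501, 0.2528, 0.1253, 0.2255]

t=0: π = [0.1667, 0.1667, 0.1667, 0.1667, 0.3333]
t=1: π = [0.2222, 0.1667, 0.2593, 0.1111, 0.2407]
t=2: π = [0.2407, 0.1502, 0.2531, 0.1276, 0.2284]
t=3: π = [0.2449, 0.1507, 0.2531, 0.1251, 0.2263]
t=4: π = [0.2460, 0.1502, 0.2529, 0.1253, 0.2257]
t=5: π = [0.2463, 0.1501, 0.2528, 0.1253, 0.2255]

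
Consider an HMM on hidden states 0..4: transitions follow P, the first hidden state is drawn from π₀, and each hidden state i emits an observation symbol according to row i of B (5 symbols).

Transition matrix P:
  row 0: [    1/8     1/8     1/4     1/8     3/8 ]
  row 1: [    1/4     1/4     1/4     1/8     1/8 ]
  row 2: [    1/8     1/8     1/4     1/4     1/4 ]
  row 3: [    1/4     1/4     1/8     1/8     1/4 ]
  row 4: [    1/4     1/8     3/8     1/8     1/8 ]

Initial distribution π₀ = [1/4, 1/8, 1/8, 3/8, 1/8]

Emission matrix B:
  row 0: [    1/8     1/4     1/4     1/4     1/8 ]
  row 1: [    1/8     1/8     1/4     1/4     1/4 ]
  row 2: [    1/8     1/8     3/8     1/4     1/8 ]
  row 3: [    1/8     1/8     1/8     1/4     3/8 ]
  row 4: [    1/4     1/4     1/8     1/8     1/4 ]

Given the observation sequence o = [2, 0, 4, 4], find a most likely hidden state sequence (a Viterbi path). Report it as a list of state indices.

path = [0, 4, 2, 3]

t=0: δ = [6.250e-02, 3.125e-02, 4.688e-02, 4.688e-02, 1.562e-02]  (obs o_0=2)
t=1: δ = [1.465e-03, 1.465e-03, 1.953e-03, 1.465e-03, 5.859e-03]  ψ = [3, 3, 0, 2, 0]  (obs o_1=0)
t=2: δ = [1.831e-04, 1.831e-04, 2.747e-04, 2.747e-04, 1.831e-04]  ψ = [4, 4, 4, 4, 4]  (obs o_2=4)
t=3: δ = [8.583e-06, 1.717e-05, 8.583e-06, 2.575e-05, 1.717e-05]  ψ = [3, 3, 2, 2, 0]  (obs o_3=4)
backtrack: best end state = 3; path = [0, 4, 2, 3]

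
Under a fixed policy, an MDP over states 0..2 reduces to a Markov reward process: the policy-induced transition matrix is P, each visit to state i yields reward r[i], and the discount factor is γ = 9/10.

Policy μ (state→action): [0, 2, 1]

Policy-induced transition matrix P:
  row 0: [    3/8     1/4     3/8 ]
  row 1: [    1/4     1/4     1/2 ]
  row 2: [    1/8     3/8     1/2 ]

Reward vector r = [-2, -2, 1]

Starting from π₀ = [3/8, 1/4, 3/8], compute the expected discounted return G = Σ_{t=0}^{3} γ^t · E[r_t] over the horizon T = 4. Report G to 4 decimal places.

t=0: π = [0.3750, 0.2500, 0.3750], E[r] = -0.8750, γ^t·E[r] = -0.875000, running G = -0.875000
t=1: π = [0.2500, 0.2969, 0.4531], E[r] = -0.6406, γ^t·E[r] = -0.576563, running G = -1.451563
t=2: π = [0.2246, 0.3066, 0.4688], E[r] = -0.5938, γ^t·E[r] = -0.480938, running G = -1.932500
t=3: π = [0.2195, 0.3086, 0.4719], E[r] = -0.5842, γ^t·E[r] = -0.425903, running G = -2.358403

G = -2.3584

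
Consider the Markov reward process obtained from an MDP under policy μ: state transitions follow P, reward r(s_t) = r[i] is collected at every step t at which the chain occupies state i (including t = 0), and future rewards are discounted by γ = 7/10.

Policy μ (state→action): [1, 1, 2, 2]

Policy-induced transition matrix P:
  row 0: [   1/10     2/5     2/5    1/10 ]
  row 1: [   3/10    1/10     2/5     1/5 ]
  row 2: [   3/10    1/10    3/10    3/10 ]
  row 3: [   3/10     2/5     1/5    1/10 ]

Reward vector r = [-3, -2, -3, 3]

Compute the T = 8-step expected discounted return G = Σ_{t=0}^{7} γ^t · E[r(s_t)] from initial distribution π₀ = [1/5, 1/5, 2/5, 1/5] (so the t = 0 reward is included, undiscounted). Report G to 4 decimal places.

G = -5.0666

t=0: π = [0.2000, 0.2000, 0.4000, 0.2000], E[r] = -1.6000, γ^t·E[r] = -1.600000, running G = -1.600000
t=1: π = [0.2600, 0.2200, 0.3200, 0.2000], E[r] = -1.5800, γ^t·E[r] = -1.106000, running G = -2.706000
t=2: π = [0.2480, 0.2380, 0.3280, 0.1860], E[r] = -1.6460, γ^t·E[r] = -0.806540, running G = -3.512540
t=3: π = [0.2504, 0.2302, 0.3300, 0.1894], E[r] = -1.6334, γ^t·E[r] = -0.560256, running G = -4.072796
t=4: π = [0.2499, 0.2319, 0.3291, 0.1890], E[r] = -1.6339, γ^t·E[r] = -0.392309, running G = -4.465105
t=5: π = [0.2500, 0.2317, 0.3293, 0.1890], E[r] = -1.6342, γ^t·E[r] = -0.274662, running G = -4.739767
t=6: π = [0.2500, 0.2317, 0.3293, 0.1890], E[r] = -1.6341, γ^t·E[r] = -0.192255, running G = -4.932022
t=7: π = [0.2500, 0.2317, 0.3293, 0.1890], E[r] = -1.6341, γ^t·E[r] = -0.134579, running G = -5.066601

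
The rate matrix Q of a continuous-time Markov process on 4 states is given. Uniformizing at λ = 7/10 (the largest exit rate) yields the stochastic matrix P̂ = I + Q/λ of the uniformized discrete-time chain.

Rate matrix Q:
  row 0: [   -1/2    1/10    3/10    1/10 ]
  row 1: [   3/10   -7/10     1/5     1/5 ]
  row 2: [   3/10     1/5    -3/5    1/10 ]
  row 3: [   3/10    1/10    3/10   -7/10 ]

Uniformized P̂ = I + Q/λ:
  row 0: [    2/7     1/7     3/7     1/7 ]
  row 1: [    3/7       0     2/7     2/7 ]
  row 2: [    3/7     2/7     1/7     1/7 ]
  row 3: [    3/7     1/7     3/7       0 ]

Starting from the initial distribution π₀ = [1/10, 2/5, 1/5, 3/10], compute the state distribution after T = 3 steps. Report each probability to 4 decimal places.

t=0: π = [0.1000, 0.4000, 0.2000, 0.3000]
t=1: π = [0.4143, 0.1143, 0.3143, 0.1571]
t=2: π = [0.3694, 0.1714, 0.3224, 0.1367]
t=3: π = [0.3758, 0.1644, 0.3120, 0.1478]

π = [0.3758, 0.1644, 0.3120, 0.1478]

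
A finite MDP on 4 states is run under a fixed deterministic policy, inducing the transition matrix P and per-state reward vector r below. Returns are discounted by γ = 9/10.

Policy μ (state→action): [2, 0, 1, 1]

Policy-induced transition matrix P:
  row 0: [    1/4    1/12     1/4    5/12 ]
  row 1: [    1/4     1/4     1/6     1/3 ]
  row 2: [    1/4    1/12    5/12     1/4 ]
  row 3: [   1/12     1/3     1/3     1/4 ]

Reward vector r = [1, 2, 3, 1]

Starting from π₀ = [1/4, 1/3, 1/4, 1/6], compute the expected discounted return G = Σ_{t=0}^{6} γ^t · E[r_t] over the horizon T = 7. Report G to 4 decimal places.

t=0: π = [0.2500, 0.3333, 0.2500, 0.1667], E[r] = 1.8333, γ^t·E[r] = 1.833333, running G = 1.833333
t=1: π = [0.2222, 0.1806, 0.2778, 0.3194], E[r] = 1.7361, γ^t·E[r] = 1.562500, running G = 3.395833
t=2: π = [0.1968, 0.1933, 0.3079, 0.3021], E[r] = 1.8090, γ^t·E[r] = 1.465313, running G = 4.861146
t=3: π = [0.1997, 0.1911, 0.3104, 0.2989], E[r] = 1.8118, γ^t·E[r] = 1.320820, running G = 6.181966
t=4: π = [0.2002, 0.1899, 0.3107, 0.2992], E[r] = 1.8113, γ^t·E[r] = 1.188417, running G = 7.370383
t=5: π = [0.2001, 0.1898, 0.3109, 0.2992], E[r] = 1.8116, γ^t·E[r] = 1.069715, running G = 8.440097
t=6: π = [0.2001, 0.1898, 0.3109, 0.2992], E[r] = 1.8116, γ^t·E[r] = 0.962773, running G = 9.402870

G = 9.4029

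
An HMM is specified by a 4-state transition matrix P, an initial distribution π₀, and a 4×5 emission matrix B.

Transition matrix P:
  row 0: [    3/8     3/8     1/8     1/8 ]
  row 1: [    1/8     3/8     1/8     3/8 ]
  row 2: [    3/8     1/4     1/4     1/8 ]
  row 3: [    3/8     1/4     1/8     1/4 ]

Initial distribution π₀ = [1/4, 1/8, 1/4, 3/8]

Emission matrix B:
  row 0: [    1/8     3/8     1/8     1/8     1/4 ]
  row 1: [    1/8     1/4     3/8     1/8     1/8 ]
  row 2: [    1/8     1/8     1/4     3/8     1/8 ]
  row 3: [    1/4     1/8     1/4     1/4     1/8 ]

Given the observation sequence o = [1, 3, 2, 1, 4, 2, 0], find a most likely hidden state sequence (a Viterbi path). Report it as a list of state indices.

path = [0, 1, 3, 0, 0, 1, 3]

t=0: δ = [9.375e-02, 3.125e-02, 3.125e-02, 4.688e-02]  (obs o_0=1)
t=1: δ = [4.395e-03, 4.395e-03, 4.395e-03, 2.930e-03]  ψ = [0, 0, 0, 0]  (obs o_1=3)
t=2: δ = [2.060e-04, 6.180e-04, 2.747e-04, 4.120e-04]  ψ = [0, 0, 2, 1]  (obs o_2=2)
t=3: δ = [5.794e-05, 5.794e-05, 9.656e-06, 2.897e-05]  ψ = [3, 1, 1, 1]  (obs o_3=1)
t=4: δ = [5.431e-06, 2.716e-06, 9.052e-07, 2.716e-06]  ψ = [0, 0, 0, 1]  (obs o_4=4)
t=5: δ = [2.546e-07, 7.638e-07, 1.697e-07, 2.546e-07]  ψ = [0, 0, 0, 1]  (obs o_5=2)
t=6: δ = [1.193e-08, 3.580e-08, 1.193e-08, 7.161e-08]  ψ = [0, 1, 1, 1]  (obs o_6=0)
backtrack: best end state = 3; path = [0, 1, 3, 0, 0, 1, 3]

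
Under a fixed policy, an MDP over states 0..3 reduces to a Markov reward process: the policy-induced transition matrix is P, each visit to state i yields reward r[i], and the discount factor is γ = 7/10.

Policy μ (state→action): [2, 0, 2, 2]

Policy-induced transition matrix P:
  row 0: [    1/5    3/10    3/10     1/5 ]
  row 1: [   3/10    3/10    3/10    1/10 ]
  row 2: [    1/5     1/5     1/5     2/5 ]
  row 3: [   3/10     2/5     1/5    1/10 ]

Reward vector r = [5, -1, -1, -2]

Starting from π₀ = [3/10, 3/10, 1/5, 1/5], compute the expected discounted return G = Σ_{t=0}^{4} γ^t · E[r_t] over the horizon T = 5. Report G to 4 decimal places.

G = 1.1324

t=0: π = [0.3000, 0.3000, 0.2000, 0.2000], E[r] = 0.6000, γ^t·E[r] = 0.600000, running G = 0.600000
t=1: π = [0.2500, 0.3000, 0.2600, 0.1900], E[r] = 0.3100, γ^t·E[r] = 0.217000, running G = 0.817000
t=2: π = [0.2490, 0.2930, 0.2550, 0.2030], E[r] = 0.2910, γ^t·E[r] = 0.142590, running G = 0.959590
t=3: π = [0.2496, 0.2948, 0.2542, 0.2014], E[r] = 0.2962, γ^t·E[r] = 0.101597, running G = 1.061187
t=4: π = [0.2496, 0.2947, 0.2544, 0.2012], E[r] = 0.2965, γ^t·E[r] = 0.071190, running G = 1.132376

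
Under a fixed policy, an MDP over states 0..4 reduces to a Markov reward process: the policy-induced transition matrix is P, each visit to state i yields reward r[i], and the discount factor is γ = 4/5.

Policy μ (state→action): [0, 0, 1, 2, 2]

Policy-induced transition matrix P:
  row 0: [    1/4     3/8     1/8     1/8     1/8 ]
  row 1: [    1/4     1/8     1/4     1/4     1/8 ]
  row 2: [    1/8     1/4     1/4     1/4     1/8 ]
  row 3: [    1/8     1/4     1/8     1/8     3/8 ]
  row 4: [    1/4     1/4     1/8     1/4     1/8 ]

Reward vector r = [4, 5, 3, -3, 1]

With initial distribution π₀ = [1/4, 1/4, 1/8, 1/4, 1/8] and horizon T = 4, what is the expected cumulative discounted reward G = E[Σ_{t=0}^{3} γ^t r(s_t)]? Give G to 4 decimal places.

G = 6.2330

t=0: π = [0.2500, 0.2500, 0.1250, 0.2500, 0.1250], E[r] = 2.0000, γ^t·E[r] = 2.000000, running G = 2.000000
t=1: π = [0.2031, 0.2500, 0.1719, 0.1875, 0.1875], E[r] = 2.2031, γ^t·E[r] = 1.762500, running G = 3.762500
t=2: π = [0.2051, 0.2441, 0.1777, 0.2012, 0.1719], E[r] = 2.1426, γ^t·E[r] = 1.371250, running G = 5.133750
t=3: π = [0.2026, 0.2451, 0.1777, 0.1992, 0.1753], E[r] = 2.1470, γ^t·E[r] = 1.099250, running G = 6.233000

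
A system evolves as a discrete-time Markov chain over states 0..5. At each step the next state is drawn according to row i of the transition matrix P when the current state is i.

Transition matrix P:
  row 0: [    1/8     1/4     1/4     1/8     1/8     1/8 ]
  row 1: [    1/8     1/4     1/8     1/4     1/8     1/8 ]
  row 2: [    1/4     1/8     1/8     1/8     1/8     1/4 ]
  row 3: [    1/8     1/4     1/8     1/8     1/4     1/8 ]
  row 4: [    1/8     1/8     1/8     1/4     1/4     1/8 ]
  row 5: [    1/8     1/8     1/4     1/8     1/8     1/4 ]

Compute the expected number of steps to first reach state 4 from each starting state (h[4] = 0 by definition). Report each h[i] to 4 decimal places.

h = [6.9519, 6.8413, 6.9660, 6.0812, 0.0000, 6.9677]

First-step conditioning: h[4] = 0; for i ≠ 4, h[i] = 1 + Σ_k P[i][k]·h[k].
  h[0] = 1 + 1/8·h[0] + 1/4·h[1] + 1/4·h[2] + 1/8·h[3] + 1/8·h[5]
  h[1] = 1 + 1/8·h[0] + 1/4·h[1] + 1/8·h[2] + 1/4·h[3] + 1/8·h[5]
  h[2] = 1 + 1/4·h[0] + 1/8·h[1] + 1/8·h[2] + 1/8·h[3] + 1/4·h[5]
  h[3] = 1 + 1/8·h[0] + 1/4·h[1] + 1/8·h[2] + 1/8·h[3] + 1/8·h[5]
  h[5] = 1 + 1/8·h[0] + 1/8·h[1] + 1/4·h[2] + 1/8·h[3] + 1/4·h[5]
Solving the 5×5 linear system over states ≠ 4 gives exactly h = [10560/1519, 10392/1519, 1024/147, 27712/4557, 0, 216/31] (h[4] = 0 is the target).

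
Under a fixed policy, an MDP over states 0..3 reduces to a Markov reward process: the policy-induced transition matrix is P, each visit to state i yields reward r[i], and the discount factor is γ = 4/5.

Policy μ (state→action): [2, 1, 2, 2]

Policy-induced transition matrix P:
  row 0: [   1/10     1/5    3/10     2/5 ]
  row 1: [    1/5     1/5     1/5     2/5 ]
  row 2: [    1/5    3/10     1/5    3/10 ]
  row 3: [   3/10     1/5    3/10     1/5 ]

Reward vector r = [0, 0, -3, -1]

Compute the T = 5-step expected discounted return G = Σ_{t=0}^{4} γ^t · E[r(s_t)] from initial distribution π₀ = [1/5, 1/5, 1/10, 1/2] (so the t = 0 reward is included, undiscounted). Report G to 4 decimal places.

t=0: π = [0.2000, 0.2000, 0.1000, 0.5000], E[r] = -0.8000, γ^t·E[r] = -0.800000, running G = -0.800000
t=1: π = [0.2300, 0.2100, 0.2700, 0.2900], E[r] = -1.1000, γ^t·E[r] = -0.880000, running G = -1.680000
t=2: π = [0.2060, 0.2270, 0.2520, 0.3150], E[r] = -1.0710, γ^t·E[r] = -0.685440, running G = -2.365440
t=3: π = [0.2109, 0.2252, 0.2521, 0.3118], E[r] = -1.0681, γ^t·E[r] = -0.546867, running G = -2.912307
t=4: π = [0.2101, 0.2252, 0.2523, 0.3124], E[r] = -1.0692, γ^t·E[r] = -0.437961, running G = -3.350268

G = -3.3503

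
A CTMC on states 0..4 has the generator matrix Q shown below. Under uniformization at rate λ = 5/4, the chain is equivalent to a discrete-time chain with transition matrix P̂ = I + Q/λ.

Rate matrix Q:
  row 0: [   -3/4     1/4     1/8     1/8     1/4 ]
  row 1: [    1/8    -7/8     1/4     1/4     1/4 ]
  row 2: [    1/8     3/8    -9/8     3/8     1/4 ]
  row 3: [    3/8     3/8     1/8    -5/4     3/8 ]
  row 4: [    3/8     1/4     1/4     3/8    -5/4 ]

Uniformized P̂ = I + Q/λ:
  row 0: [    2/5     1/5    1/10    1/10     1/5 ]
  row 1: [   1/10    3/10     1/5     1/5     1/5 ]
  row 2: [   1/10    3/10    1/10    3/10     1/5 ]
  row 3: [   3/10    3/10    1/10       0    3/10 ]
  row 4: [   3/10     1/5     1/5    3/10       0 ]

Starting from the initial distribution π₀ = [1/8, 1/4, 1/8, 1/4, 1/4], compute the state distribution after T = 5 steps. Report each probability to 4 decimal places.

t=0: π = [0.1250, 0.2500, 0.1250, 0.2500, 0.2500]
t=1: π = [0.2375, 0.2625, 0.1500, 0.1750, 0.1750]
t=2: π = [0.2413, 0.2588, 0.1438, 0.1738, 0.1825]
t=3: π = [0.2436, 0.2576, 0.1441, 0.1738, 0.1809]
t=4: π = [0.2440, 0.2576, 0.1439, 0.1734, 0.1812]
t=5: π = [0.2441, 0.2575, 0.1439, 0.1734, 0.1811]

π = [0.2441, 0.2575, 0.1439, 0.1734, 0.1811]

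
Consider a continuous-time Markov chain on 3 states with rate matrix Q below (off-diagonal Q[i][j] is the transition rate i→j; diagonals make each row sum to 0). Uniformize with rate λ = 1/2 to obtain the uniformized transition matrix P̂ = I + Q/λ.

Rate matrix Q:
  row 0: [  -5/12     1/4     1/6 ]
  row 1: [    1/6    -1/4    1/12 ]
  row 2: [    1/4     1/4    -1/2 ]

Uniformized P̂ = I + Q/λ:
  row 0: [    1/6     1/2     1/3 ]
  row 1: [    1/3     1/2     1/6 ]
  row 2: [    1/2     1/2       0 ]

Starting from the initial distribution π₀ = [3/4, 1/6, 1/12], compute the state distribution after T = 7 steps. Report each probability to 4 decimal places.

t=0: π = [0.7500, 0.1667, 0.0833]
t=1: π = [0.2222, 0.5000, 0.2778]
t=2: π = [0.3426, 0.5000, 0.1574]
t=3: π = [0.3025, 0.5000, 0.1975]
t=4: π = [0.3158, 0.5000, 0.1842]
t=5: π = [0.3114, 0.5000, 0.1886]
t=6: π = [0.3129, 0.5000, 0.1871]
t=7: π = [0.3124, 0.5000, 0.1876]

π = [0.3124, 0.5000, 0.1876]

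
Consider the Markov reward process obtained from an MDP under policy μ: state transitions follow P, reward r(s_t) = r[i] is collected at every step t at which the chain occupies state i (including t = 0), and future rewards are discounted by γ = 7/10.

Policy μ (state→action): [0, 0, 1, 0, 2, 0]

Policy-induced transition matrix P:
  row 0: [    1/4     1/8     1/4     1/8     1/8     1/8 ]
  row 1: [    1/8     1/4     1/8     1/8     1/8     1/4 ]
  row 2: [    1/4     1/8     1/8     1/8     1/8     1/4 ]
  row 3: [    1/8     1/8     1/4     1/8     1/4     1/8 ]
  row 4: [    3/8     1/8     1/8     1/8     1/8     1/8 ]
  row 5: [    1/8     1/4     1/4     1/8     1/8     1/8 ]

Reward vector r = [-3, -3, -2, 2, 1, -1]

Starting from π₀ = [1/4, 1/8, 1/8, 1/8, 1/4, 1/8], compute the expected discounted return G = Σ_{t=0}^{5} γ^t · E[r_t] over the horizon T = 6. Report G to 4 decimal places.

t=0: π = [0.2500, 0.1250, 0.1250, 0.1250, 0.2500, 0.1250], E[r] = -1.0000, γ^t·E[r] = -1.000000, running G = -1.000000
t=1: π = [0.2344, 0.1563, 0.1875, 0.1250, 0.1406, 0.1563], E[r] = -1.3125, γ^t·E[r] = -0.918750, running G = -1.918750
t=2: π = [0.2129, 0.1641, 0.1895, 0.1250, 0.1406, 0.1680], E[r] = -1.2871, γ^t·E[r] = -0.630684, running G = -2.549434
t=3: π = [0.2104, 0.1665, 0.1882, 0.1250, 0.1406, 0.1692], E[r] = -1.2859, γ^t·E[r] = -0.441060, running G = -2.990493
t=4: π = [0.2100, 0.1670, 0.1881, 0.1250, 0.1406, 0.1693], E[r] = -1.2857, γ^t·E[r] = -0.308705, running G = -3.299199
t=5: π = [0.2099, 0.1670, 0.1880, 0.1250, 0.1406, 0.1694], E[r] = -1.2857, γ^t·E[r] = -0.216087, running G = -3.515286

G = -3.5153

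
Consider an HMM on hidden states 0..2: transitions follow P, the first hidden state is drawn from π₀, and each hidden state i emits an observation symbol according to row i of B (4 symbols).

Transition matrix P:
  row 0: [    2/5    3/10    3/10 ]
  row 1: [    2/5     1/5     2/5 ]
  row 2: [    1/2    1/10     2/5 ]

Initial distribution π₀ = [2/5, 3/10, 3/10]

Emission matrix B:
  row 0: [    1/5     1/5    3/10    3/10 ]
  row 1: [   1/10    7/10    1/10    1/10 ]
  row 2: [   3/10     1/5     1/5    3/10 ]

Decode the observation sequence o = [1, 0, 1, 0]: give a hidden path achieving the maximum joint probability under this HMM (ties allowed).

t=0: δ = [8.000e-02, 2.100e-01, 6.000e-02]  (obs o_0=1)
t=1: δ = [1.680e-02, 4.200e-03, 2.520e-02]  ψ = [1, 1, 1]  (obs o_1=0)
t=2: δ = [2.520e-03, 3.528e-03, 2.016e-03]  ψ = [2, 0, 2]  (obs o_2=1)
t=3: δ = [2.822e-04, 7.560e-05, 4.234e-04]  ψ = [1, 0, 1]  (obs o_3=0)
backtrack: best end state = 2; path = [1, 0, 1, 2]

path = [1, 0, 1, 2]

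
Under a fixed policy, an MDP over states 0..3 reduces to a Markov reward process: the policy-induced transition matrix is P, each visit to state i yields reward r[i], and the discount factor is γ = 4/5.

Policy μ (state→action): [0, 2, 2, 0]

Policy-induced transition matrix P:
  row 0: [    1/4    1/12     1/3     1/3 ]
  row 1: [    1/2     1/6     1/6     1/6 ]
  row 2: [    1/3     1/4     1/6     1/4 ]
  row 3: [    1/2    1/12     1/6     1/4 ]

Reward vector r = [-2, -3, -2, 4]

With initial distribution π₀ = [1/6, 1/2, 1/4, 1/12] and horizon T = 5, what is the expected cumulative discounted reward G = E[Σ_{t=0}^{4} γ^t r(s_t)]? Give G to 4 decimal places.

t=0: π = [0.1667, 0.5000, 0.2500, 0.0833], E[r] = -2.0000, γ^t·E[r] = -2.000000, running G = -2.000000
t=1: π = [0.4167, 0.1667, 0.1944, 0.2222], E[r] = -0.8333, γ^t·E[r] = -0.666667, running G = -2.666667
t=2: π = [0.3634, 0.1296, 0.2361, 0.2708], E[r] = -0.5046, γ^t·E[r] = -0.322963, running G = -2.989630
t=3: π = [0.3698, 0.1335, 0.2272, 0.2695], E[r] = -0.5166, γ^t·E[r] = -0.264494, running G = -3.254123
t=4: π = [0.3697, 0.1323, 0.2283, 0.2697], E[r] = -0.5142, γ^t·E[r] = -0.210607, running G = -3.464731

G = -3.4647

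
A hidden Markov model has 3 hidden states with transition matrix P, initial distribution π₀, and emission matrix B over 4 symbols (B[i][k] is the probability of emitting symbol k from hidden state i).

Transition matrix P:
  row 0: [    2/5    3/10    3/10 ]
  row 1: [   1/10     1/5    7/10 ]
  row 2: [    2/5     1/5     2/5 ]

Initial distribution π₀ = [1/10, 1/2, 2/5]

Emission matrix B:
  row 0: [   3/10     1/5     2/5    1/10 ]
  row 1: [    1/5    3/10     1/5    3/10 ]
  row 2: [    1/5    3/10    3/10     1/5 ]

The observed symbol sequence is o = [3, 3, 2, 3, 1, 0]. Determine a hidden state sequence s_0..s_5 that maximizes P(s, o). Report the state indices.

path = [1, 2, 0, 1, 2, 0]

t=0: δ = [1.000e-02, 1.500e-01, 8.000e-02]  (obs o_0=3)
t=1: δ = [3.200e-03, 9.000e-03, 2.100e-02]  ψ = [2, 1, 1]  (obs o_1=3)
t=2: δ = [3.360e-03, 8.400e-04, 2.520e-03]  ψ = [2, 2, 2]  (obs o_2=2)
t=3: δ = [1.344e-04, 3.024e-04, 2.016e-04]  ψ = [0, 0, 0]  (obs o_3=3)
t=4: δ = [1.613e-05, 1.814e-05, 6.350e-05]  ψ = [2, 1, 1]  (obs o_4=1)
t=5: δ = [7.620e-06, 2.540e-06, 5.080e-06]  ψ = [2, 2, 2]  (obs o_5=0)
backtrack: best end state = 0; path = [1, 2, 0, 1, 2, 0]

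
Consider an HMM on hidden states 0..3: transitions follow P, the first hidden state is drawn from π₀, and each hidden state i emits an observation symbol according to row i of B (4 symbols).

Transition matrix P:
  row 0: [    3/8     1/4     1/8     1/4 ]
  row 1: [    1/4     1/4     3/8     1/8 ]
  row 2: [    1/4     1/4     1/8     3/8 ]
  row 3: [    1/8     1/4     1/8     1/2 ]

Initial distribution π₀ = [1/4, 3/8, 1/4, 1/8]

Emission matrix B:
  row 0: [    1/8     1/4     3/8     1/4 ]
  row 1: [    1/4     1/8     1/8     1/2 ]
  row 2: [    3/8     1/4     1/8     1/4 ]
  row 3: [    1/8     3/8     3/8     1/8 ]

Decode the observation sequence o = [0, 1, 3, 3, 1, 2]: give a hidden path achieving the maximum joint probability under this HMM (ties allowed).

path = [2, 3, 1, 2, 3, 3]

t=0: δ = [3.125e-02, 9.375e-02, 9.375e-02, 1.562e-02]  (obs o_0=0)
t=1: δ = [5.859e-03, 2.930e-03, 8.789e-03, 1.318e-02]  ψ = [1, 1, 1, 2]  (obs o_1=1)
t=2: δ = [5.493e-04, 1.648e-03, 4.120e-04, 8.240e-04]  ψ = [0, 3, 3, 3]  (obs o_2=3)
t=3: δ = [1.030e-04, 2.060e-04, 1.545e-04, 5.150e-05]  ψ = [1, 1, 1, 3]  (obs o_3=3)
t=4: δ = [1.287e-05, 6.437e-06, 1.931e-05, 2.173e-05]  ψ = [1, 1, 1, 2]  (obs o_4=1)
t=5: δ = [1.810e-06, 6.789e-07, 3.395e-07, 4.074e-06]  ψ = [0, 3, 3, 3]  (obs o_5=2)
backtrack: best end state = 3; path = [2, 3, 1, 2, 3, 3]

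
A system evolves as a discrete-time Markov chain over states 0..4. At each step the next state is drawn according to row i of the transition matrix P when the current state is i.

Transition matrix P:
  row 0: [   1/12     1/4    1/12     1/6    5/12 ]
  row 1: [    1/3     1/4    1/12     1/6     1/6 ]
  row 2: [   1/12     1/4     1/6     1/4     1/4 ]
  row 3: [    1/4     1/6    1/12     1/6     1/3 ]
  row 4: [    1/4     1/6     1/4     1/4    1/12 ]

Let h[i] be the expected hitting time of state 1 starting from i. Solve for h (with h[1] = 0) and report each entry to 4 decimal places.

First-step conditioning: h[1] = 0; for i ≠ 1, h[i] = 1 + Σ_k P[i][k]·h[k].
  h[0] = 1 + 1/12·h[0] + 1/12·h[2] + 1/6·h[3] + 5/12·h[4]
  h[2] = 1 + 1/12·h[0] + 1/6·h[2] + 1/4·h[3] + 1/4·h[4]
  h[3] = 1 + 1/4·h[0] + 1/12·h[2] + 1/6·h[3] + 1/3·h[4]
  h[4] = 1 + 1/4·h[0] + 1/4·h[2] + 1/4·h[3] + 1/12·h[4]
Solving the 4×4 linear system over states ≠ 1 gives exactly h = [26076/5467, 0, 25944/5467, 28104/5467, 27816/5467] (h[1] = 0 is the target).

h = [4.7697, 0.0000, 4.7456, 5.1407, 5.0880]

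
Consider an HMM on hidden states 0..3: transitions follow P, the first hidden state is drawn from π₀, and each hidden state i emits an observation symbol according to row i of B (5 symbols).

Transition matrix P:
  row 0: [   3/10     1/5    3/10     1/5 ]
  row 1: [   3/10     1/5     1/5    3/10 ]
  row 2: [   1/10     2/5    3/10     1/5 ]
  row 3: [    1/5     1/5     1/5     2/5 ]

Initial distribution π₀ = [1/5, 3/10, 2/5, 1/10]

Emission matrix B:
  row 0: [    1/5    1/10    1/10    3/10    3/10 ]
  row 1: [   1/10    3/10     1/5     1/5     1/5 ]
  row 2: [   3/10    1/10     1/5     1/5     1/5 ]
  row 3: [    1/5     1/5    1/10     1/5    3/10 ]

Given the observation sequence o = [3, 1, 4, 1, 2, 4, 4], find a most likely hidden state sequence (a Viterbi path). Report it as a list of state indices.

path = [2, 1, 3, 3, 3, 3, 3]

t=0: δ = [6.000e-02, 6.000e-02, 8.000e-02, 2.000e-02]  (obs o_0=3)
t=1: δ = [1.800e-03, 9.600e-03, 2.400e-03, 3.600e-03]  ψ = [0, 2, 2, 1]  (obs o_1=1)
t=2: δ = [8.640e-04, 3.840e-04, 3.840e-04, 8.640e-04]  ψ = [1, 1, 1, 1]  (obs o_2=4)
t=3: δ = [2.592e-05, 5.184e-05, 2.592e-05, 6.912e-05]  ψ = [0, 0, 0, 3]  (obs o_3=1)
t=4: δ = [1.555e-06, 2.765e-06, 2.765e-06, 2.765e-06]  ψ = [1, 3, 3, 3]  (obs o_4=2)
t=5: δ = [2.488e-07, 2.212e-07, 1.659e-07, 3.318e-07]  ψ = [1, 2, 2, 3]  (obs o_5=4)
t=6: δ = [2.239e-08, 1.327e-08, 1.493e-08, 3.981e-08]  ψ = [0, 2, 0, 3]  (obs o_6=4)
backtrack: best end state = 3; path = [2, 1, 3, 3, 3, 3, 3]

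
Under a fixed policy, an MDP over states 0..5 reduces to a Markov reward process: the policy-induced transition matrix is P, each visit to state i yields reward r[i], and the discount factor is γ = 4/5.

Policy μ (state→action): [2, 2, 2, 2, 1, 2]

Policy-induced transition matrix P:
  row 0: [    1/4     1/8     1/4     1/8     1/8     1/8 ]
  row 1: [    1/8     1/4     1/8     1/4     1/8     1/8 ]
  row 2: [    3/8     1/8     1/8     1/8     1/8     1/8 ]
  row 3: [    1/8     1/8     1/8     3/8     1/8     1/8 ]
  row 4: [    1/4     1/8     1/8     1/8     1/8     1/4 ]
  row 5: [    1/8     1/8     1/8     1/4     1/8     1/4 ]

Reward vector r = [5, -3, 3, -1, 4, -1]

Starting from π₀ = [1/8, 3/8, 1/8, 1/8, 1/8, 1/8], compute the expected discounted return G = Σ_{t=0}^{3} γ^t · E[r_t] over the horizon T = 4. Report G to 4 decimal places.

G = 2.2083

t=0: π = [0.1250, 0.3750, 0.1250, 0.1250, 0.1250, 0.1250], E[r] = 0.1250, γ^t·E[r] = 0.125000, running G = 0.125000
t=1: π = [0.1875, 0.1719, 0.1406, 0.2188, 0.1250, 0.1563], E[r] = 0.9688, γ^t·E[r] = 0.775000, running G = 0.900000
t=2: π = [0.1992, 0.1465, 0.1484, 0.2207, 0.1250, 0.1602], E[r] = 1.1211, γ^t·E[r] = 0.717500, running G = 1.617500
t=3: π = [0.2026, 0.1433, 0.1499, 0.2185, 0.1250, 0.1606], E[r] = 1.1538, γ^t·E[r] = 0.590750, running G = 2.208250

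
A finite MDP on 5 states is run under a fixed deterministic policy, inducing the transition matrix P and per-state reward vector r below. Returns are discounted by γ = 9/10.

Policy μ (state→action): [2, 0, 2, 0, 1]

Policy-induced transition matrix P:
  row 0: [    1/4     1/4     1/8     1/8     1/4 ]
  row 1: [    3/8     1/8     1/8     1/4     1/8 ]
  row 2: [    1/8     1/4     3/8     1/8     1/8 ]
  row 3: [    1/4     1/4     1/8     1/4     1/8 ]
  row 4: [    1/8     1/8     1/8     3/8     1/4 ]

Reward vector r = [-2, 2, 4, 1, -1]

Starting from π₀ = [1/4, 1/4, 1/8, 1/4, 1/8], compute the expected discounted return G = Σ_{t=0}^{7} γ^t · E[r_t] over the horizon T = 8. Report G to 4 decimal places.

t=0: π = [0.2500, 0.2500, 0.1250, 0.2500, 0.1250], E[r] = 0.6250, γ^t·E[r] = 0.625000, running G = 0.625000
t=1: π = [0.2500, 0.2031, 0.1563, 0.2188, 0.1719], E[r] = 0.5781, γ^t·E[r] = 0.520313, running G = 1.145313
t=2: π = [0.2344, 0.2031, 0.1641, 0.2207, 0.1777], E[r] = 0.6367, γ^t·E[r] = 0.515742, running G = 1.661055
t=3: π = [0.2327, 0.2024, 0.1660, 0.2224, 0.1765], E[r] = 0.6494, γ^t·E[r] = 0.473423, running G = 2.134478
t=4: π = [0.2325, 0.2026, 0.1665, 0.2222, 0.1761], E[r] = 0.6524, γ^t·E[r] = 0.428043, running G = 2.562520
t=5: π = [0.2325, 0.2027, 0.1666, 0.2221, 0.1761], E[r] = 0.6529, γ^t·E[r] = 0.385518, running G = 2.948038
t=6: π = [0.2325, 0.2027, 0.1667, 0.2221, 0.1761], E[r] = 0.6530, γ^t·E[r] = 0.347033, running G = 3.295071
t=7: π = [0.2325, 0.2027, 0.1667, 0.2221, 0.1761], E[r] = 0.6530, γ^t·E[r] = 0.312345, running G = 3.607416

G = 3.6074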